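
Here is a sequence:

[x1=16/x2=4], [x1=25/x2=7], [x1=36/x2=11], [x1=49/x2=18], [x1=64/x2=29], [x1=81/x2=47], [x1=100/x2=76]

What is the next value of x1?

121

X1: perfect squares: 4², 5², 6², …; 16, 25, 36, 49, 64, 81, 100 → 121.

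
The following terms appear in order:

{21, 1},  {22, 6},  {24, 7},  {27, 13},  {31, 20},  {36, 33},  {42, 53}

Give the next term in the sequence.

First part — differences are 1, 2, 3, … (increasing by 1 each time): 21, 22, 24, 27, 31, 36, 42 → 49.
For the second part, each term is the sum of the two before it: 1, 6, 7, 13, 20, 33, 53 → 86.
So the next term is {49, 86}.

{49, 86}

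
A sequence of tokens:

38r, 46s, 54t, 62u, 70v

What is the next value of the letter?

w

For the letter, letters move forward 1 place in the alphabet: r, s, t, u, v → w.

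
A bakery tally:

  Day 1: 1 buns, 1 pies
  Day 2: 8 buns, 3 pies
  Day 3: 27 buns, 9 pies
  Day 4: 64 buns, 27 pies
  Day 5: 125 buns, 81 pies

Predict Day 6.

Buns: 1, 8, 27, 64, 125 → 216 (perfect cubes: 1³, 2³, 3³, …).
For the pies, ×3 each step: 1, 3, 9, 27, 81 → 243.
Combining the parts gives 216 buns, 243 pies.

216 buns, 243 pies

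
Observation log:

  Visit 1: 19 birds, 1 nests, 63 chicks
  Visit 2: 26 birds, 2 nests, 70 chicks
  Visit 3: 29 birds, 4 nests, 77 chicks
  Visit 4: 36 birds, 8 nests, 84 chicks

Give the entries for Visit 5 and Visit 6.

39 birds, 16 nests, 91 chicks; 46 birds, 32 nests, 98 chicks

Birds: alternating steps +7, +3, +7, +3, …, so 19, 26, 29, 36 → 39 → 46.
For the nests, ×2 each step: 1, 2, 4, 8 → 16 → 32.
Chicks: +7 each step; 63, 70, 77, 84 → 91 → 98.
Putting the parts together: 39 birds, 16 nests, 91 chicks and then 46 birds, 32 nests, 98 chicks.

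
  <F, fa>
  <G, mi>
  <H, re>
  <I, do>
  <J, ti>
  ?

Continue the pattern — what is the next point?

<K, la>

Letter goes F, G, H, I, J → K (letters move forward 1 place in the alphabet).
For the note, runs backward through the solfège scale do→ti: fa, mi, re, do, ti → la.
Combining the parts gives <K, la>.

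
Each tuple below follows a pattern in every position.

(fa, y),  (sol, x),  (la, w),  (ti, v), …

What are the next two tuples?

Note: runs through the solfège scale do→ti; fa, sol, la, ti → do → re.
Letter: letters move back 1 place in the alphabet, so y, x, w, v → u → t.
So the next two tuples are (do, u) and (re, t).

(do, u), (re, t)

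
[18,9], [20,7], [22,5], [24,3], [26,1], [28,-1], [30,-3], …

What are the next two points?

[32,-5], [34,-7]

First part — +2 each step: 18, 20, 22, 24, 26, 28, 30 → 32 → 34.
Second part: together with the first part always sums to 27, so 9, 7, 5, 3, 1, -1, -3 → -5 → -7.
So the next two points are [32,-5] and [34,-7].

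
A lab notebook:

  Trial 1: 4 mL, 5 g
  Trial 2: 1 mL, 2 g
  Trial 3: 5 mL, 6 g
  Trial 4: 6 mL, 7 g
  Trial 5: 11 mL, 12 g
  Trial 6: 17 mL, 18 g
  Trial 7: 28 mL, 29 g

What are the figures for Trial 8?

ML: 4, 1, 5, 6, 11, 17, 28 → 45 (each term is the sum of the two before it).
G: always 1 more than the mL; 5, 2, 6, 7, 12, 18, 29 → 46.
Combining the parts gives 45 mL, 46 g.

45 mL, 46 g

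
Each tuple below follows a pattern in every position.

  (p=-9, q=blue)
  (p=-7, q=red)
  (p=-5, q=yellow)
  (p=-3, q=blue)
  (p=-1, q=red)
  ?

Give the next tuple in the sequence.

(p=1, q=yellow)

P — +2 each step: -9, -7, -5, -3, -1 → 1.
Q: repeats blue → red → yellow, so blue, red, yellow, blue, red → yellow.
Combining the parts gives (p=1, q=yellow).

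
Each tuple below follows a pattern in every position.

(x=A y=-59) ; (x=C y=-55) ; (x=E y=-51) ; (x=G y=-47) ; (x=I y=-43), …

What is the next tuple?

X: A, C, E, G, I → K (letters move forward 2 places in the alphabet).
Y: +4 each step; -59, -55, -51, -47, -43 → -39.
Combining the parts gives (x=K y=-39).

(x=K y=-39)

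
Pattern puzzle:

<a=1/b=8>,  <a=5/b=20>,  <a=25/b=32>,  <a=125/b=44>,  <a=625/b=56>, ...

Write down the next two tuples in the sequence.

<a=3125/b=68>, <a=15625/b=80>

A — ×5 each step: 1, 5, 25, 125, 625 → 3125 → 15625.
B: +12 each step, so 8, 20, 32, 44, 56 → 68 → 80.
Putting the parts together: <a=3125/b=68> and then <a=15625/b=80>.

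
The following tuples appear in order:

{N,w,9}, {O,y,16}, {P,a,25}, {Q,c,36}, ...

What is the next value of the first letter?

First letter — letters move forward 1 place in the alphabet: N, O, P, Q → R.

R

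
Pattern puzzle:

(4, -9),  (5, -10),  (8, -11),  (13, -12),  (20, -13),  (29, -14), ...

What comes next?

For the first entry, differences are 1, 3, 5, … (increasing by 2 each time): 4, 5, 8, 13, 20, 29 → 40.
Second entry goes -9, -10, -11, -12, -13, -14 → -15 (−1 each step).
Combining the parts gives (40, -15).

(40, -15)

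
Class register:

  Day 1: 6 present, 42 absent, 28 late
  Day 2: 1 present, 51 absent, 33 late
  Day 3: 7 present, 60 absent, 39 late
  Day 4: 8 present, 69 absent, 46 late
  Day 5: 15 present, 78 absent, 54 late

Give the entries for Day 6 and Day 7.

23 present, 87 absent, 63 late; 38 present, 96 absent, 73 late

Present — each term is the sum of the two before it: 6, 1, 7, 8, 15 → 23 → 38.
Absent: +9 each step; 42, 51, 60, 69, 78 → 87 → 96.
Late: 28, 33, 39, 46, 54 → 63 → 73 (differences are 5, 6, 7, … (increasing by 1 each time)).
Putting the parts together: 23 present, 87 absent, 63 late and then 38 present, 96 absent, 73 late.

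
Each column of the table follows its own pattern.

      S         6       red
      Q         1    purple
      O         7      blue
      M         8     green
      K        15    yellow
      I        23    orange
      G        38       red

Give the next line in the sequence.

E  61  purple

Letter: letters move back 2 places in the alphabet, so S, Q, O, M, K, I, G → E.
Second component: each term is the sum of the two before it, so 6, 1, 7, 8, 15, 23, 38 → 61.
Colour goes red, purple, blue, green, yellow, orange, red → purple (repeats red → purple → blue → green → yellow → orange).
Putting it together: E  61  purple.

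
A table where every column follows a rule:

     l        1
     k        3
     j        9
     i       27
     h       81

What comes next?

Letter — letters move back 1 place in the alphabet: l, k, j, i, h → g.
Second component — ×3 each step: 1, 3, 9, 27, 81 → 243.
So the next row is g  243.

g  243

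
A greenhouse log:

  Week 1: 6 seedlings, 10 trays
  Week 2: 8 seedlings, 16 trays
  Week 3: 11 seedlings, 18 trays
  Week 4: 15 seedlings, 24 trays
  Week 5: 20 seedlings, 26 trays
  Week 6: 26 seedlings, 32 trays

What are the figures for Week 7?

Seedlings: differences are 2, 3, 4, … (increasing by 1 each time); 6, 8, 11, 15, 20, 26 → 33.
Trays — alternating steps +6, +2, +6, +2, …: 10, 16, 18, 24, 26, 32 → 34.
So the next record is 33 seedlings, 34 trays.

33 seedlings, 34 trays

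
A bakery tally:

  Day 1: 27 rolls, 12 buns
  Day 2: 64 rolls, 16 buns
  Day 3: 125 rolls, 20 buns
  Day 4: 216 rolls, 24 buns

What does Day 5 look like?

343 rolls, 28 buns

Rolls goes 27, 64, 125, 216 → 343 (perfect cubes: 3³, 4³, 5³, …).
Buns goes 12, 16, 20, 24 → 28 (+4 each step).
Putting it together: 343 rolls, 28 buns.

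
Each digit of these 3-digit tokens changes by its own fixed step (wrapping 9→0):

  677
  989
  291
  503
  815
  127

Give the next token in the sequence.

439

First digit: 6, 9, 2, 5, 8, 1 → 4 (+3 each step, mod 10).
Second digit goes 7, 8, 9, 0, 1, 2 → 3 (+1 each step, mod 10).
Third digit: +2 each step, mod 10, so 7, 9, 1, 3, 5, 7 → 9.
So the next token is 439.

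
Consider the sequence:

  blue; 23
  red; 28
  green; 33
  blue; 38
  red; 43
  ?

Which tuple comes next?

Colour: repeats blue → red → green; blue, red, green, blue, red → green.
Second slot — +5 each step: 23, 28, 33, 38, 43 → 48.
Putting it together: green; 48.

green; 48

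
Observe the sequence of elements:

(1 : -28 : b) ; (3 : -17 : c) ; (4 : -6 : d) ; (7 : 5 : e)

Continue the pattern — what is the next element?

(11 : 16 : f)

First slot goes 1, 3, 4, 7 → 11 (each term is the sum of the two before it).
Second slot goes -28, -17, -6, 5 → 16 (+11 each step).
For the letter, letters move forward 1 place in the alphabet: b, c, d, e → f.
Putting it together: (11 : 16 : f).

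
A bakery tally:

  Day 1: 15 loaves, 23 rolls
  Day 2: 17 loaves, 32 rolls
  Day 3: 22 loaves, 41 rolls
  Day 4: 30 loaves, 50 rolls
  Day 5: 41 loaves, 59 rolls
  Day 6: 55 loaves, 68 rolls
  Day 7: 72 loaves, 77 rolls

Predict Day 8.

Loaves: 15, 17, 22, 30, 41, 55, 72 → 92 (differences are 2, 5, 8, … (increasing by 3 each time)).
Rolls goes 23, 32, 41, 50, 59, 68, 77 → 86 (+9 each step).
Combining the parts gives 92 loaves, 86 rolls.

92 loaves, 86 rolls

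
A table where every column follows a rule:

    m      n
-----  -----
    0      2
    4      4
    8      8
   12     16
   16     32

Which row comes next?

20  64

Column m: +4 each step, so 0, 4, 8, 12, 16 → 20.
For the column n, ×2 each step: 2, 4, 8, 16, 32 → 64.
So the next row is 20  64.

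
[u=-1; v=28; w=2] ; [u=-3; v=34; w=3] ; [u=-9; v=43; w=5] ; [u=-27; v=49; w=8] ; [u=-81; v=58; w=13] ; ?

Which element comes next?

[u=-243; v=64; w=21]

U: ×3 each step, so -1, -3, -9, -27, -81 → -243.
V — alternating steps +6, +9, +6, +9, …: 28, 34, 43, 49, 58 → 64.
W: 2, 3, 5, 8, 13 → 21 (each term is the sum of the two before it).
Combining the parts gives [u=-243; v=64; w=21].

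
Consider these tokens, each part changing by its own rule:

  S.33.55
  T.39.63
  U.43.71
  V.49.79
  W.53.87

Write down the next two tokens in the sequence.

X.59.95 then Y.63.103

Letter: letters move forward 1 place in the alphabet, so S, T, U, V, W → X → Y.
For the second component, alternating steps +6, +4, +6, +4, …: 33, 39, 43, 49, 53 → 59 → 63.
Third component goes 55, 63, 71, 79, 87 → 95 → 103 (+8 each step).
So the next two tokens are X.59.95 and Y.63.103.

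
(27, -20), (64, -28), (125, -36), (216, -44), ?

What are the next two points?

First slot — perfect cubes: 3³, 4³, 5³, …: 27, 64, 125, 216 → 343 → 512.
Second slot: −8 each step; -20, -28, -36, -44 → -52 → -60.
Putting the parts together: (343, -52) and then (512, -60).

(343, -52), (512, -60)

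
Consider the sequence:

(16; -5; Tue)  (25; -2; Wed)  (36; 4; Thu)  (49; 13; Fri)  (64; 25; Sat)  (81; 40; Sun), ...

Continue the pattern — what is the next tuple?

First part — perfect squares: 4², 5², 6², …: 16, 25, 36, 49, 64, 81 → 100.
Second part goes -5, -2, 4, 13, 25, 40 → 58 (differences are 3, 6, 9, … (increasing by 3 each time)).
Day goes Tue, Wed, Thu, Fri, Sat, Sun → Mon (runs through the weekdays Mon→Sun).
Combining the parts gives (100; 58; Mon).

(100; 58; Mon)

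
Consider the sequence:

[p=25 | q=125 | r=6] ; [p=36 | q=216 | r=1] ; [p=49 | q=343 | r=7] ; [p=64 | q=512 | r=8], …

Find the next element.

[p=81 | q=729 | r=15]

P: perfect squares: 5², 6², 7², …; 25, 36, 49, 64 → 81.
Q goes 125, 216, 343, 512 → 729 (perfect cubes: 5³, 6³, 7³, …).
R goes 6, 1, 7, 8 → 15 (each term is the sum of the two before it).
Combining the parts gives [p=81 | q=729 | r=15].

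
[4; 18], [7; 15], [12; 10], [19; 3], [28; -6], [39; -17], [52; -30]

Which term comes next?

First entry: 4, 7, 12, 19, 28, 39, 52 → 67 (differences are 3, 5, 7, … (increasing by 2 each time)).
Second entry — together with the first entry always sums to 22: 18, 15, 10, 3, -6, -17, -30 → -45.
Combining the parts gives [67; -45].

[67; -45]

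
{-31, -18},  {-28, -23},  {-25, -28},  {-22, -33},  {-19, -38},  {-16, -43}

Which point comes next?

First part: +3 each step; -31, -28, -25, -22, -19, -16 → -13.
Second part: −5 each step; -18, -23, -28, -33, -38, -43 → -48.
So the next point is {-13, -48}.

{-13, -48}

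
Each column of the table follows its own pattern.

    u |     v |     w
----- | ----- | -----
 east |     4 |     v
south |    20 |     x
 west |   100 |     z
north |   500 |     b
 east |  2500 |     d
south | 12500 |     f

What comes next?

west  62500  h

For the column u, repeats east → south → west → north: east, south, west, north, east, south → west.
Column v goes 4, 20, 100, 500, 2500, 12500 → 62500 (×5 each step).
For the column w, letters move forward 2 places in the alphabet, wrapping Z→A: v, x, z, b, d, f → h.
So the next row is west  62500  h.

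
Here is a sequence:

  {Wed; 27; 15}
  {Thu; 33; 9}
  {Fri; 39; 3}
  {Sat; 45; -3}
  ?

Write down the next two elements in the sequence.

{Sun; 51; -9}, {Mon; 57; -15}

Day goes Wed, Thu, Fri, Sat → Sun → Mon (runs through the weekdays Mon→Sun).
Second value: 27, 33, 39, 45 → 51 → 57 (+6 each step).
Third value: together with the second value always sums to 42, so 15, 9, 3, -3 → -9 → -15.
Putting the parts together: {Sun; 51; -9} and then {Mon; 57; -15}.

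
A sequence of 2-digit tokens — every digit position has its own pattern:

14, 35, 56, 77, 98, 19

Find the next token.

30

First digit: 1, 3, 5, 7, 9, 1 → 3 (+2 each step, mod 10).
Second digit: +1 each step, mod 10; 4, 5, 6, 7, 8, 9 → 0.
Combining the parts gives 30.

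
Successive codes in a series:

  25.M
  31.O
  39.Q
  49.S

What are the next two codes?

First component: differences are 6, 8, 10, … (increasing by 2 each time); 25, 31, 39, 49 → 61 → 75.
Letter: M, O, Q, S → U → W (letters move forward 2 places in the alphabet).
Putting the parts together: 61.U and then 75.W.

61.U then 75.W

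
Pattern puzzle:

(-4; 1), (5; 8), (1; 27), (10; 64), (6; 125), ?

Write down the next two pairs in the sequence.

First entry — alternating steps +9, −4, +9, −4, …: -4, 5, 1, 10, 6 → 15 → 11.
Second entry: 1, 8, 27, 64, 125 → 216 → 343 (perfect cubes: 1³, 2³, 3³, …).
So the next two pairs are (15; 216) and (11; 343).

(15; 216), (11; 343)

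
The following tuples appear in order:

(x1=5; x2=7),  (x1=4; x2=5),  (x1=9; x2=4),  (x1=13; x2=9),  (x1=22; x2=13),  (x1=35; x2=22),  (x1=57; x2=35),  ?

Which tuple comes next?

X1 goes 5, 4, 9, 13, 22, 35, 57 → 92 (each term is the sum of the two before it).
X2 — always the previous value of the x1: 7, 5, 4, 9, 13, 22, 35 → 57.
Putting it together: (x1=92; x2=57).

(x1=92; x2=57)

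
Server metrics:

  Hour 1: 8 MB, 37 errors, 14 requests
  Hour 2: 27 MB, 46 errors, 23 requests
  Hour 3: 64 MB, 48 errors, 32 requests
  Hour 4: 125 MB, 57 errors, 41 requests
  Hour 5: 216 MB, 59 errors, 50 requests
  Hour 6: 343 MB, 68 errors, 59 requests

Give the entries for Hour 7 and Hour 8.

512 MB, 70 errors, 68 requests; 729 MB, 79 errors, 77 requests

MB: perfect cubes: 2³, 3³, 4³, …, so 8, 27, 64, 125, 216, 343 → 512 → 729.
For the errors, alternating steps +9, +2, +9, +2, …: 37, 46, 48, 57, 59, 68 → 70 → 79.
Requests — +9 each step: 14, 23, 32, 41, 50, 59 → 68 → 77.
Putting the parts together: 512 MB, 70 errors, 68 requests and then 729 MB, 79 errors, 77 requests.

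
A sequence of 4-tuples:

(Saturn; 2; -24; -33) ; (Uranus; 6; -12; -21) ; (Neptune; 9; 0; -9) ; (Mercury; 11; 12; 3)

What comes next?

(Venus; 12; 24; 15)

Planet goes Saturn, Uranus, Neptune, Mercury → Venus (runs through the planets Mercury→Neptune).
Second slot goes 2, 6, 9, 11 → 12 (differences are 4, 3, 2, … (decreasing by 1 each time)).
Third slot — +12 each step: -24, -12, 0, 12 → 24.
Fourth slot — always 9 less than the third slot: -33, -21, -9, 3 → 15.
Putting it together: (Venus; 12; 24; 15).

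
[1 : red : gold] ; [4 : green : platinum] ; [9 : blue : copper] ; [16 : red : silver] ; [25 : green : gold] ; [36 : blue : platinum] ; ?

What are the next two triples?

First value: perfect squares: 1², 2², 3², …; 1, 4, 9, 16, 25, 36 → 49 → 64.
For the colour, repeats red → green → blue: red, green, blue, red, green, blue → red → green.
For the metal, repeats gold → platinum → copper → silver: gold, platinum, copper, silver, gold, platinum → copper → silver.
Putting the parts together: [49 : red : copper] and then [64 : green : silver].

[49 : red : copper], [64 : green : silver]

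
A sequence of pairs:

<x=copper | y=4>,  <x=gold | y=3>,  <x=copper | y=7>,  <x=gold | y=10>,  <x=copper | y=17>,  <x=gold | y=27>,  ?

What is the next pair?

X: alternates copper ↔ gold, so copper, gold, copper, gold, copper, gold → copper.
Y: 4, 3, 7, 10, 17, 27 → 44 (each term is the sum of the two before it).
So the next pair is <x=copper | y=44>.

<x=copper | y=44>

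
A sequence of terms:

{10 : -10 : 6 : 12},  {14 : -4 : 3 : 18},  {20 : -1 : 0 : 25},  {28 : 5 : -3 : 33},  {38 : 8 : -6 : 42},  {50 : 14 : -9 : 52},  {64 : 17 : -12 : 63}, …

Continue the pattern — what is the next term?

{80 : 23 : -15 : 75}

First slot: 10, 14, 20, 28, 38, 50, 64 → 80 (differences are 4, 6, 8, … (increasing by 2 each time)).
Second slot: alternating steps +6, +3, +6, +3, …; -10, -4, -1, 5, 8, 14, 17 → 23.
For the third slot, −3 each step: 6, 3, 0, -3, -6, -9, -12 → -15.
Fourth slot: differences are 6, 7, 8, … (increasing by 1 each time); 12, 18, 25, 33, 42, 52, 63 → 75.
So the next term is {80 : 23 : -15 : 75}.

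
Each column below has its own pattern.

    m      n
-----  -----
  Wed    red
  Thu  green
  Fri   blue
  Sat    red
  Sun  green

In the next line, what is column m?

Mon

Column m — runs through the weekdays Mon→Sun: Wed, Thu, Fri, Sat, Sun → Mon.
Column n — repeats red → green → blue: red, green, blue, red, green → blue.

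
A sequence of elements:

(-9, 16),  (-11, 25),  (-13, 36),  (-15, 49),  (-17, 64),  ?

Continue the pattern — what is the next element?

First coordinate — −2 each step: -9, -11, -13, -15, -17 → -19.
For the second coordinate, perfect squares: 4², 5², 6², …: 16, 25, 36, 49, 64 → 81.
Putting it together: (-19, 81).

(-19, 81)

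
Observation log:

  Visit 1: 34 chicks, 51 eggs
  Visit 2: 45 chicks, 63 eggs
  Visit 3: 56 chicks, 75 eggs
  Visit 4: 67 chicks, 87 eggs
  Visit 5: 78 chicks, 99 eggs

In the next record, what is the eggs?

Eggs goes 51, 63, 75, 87, 99 → 111 (+12 each step).

111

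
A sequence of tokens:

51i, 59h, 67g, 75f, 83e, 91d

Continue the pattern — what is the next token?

99c

First component goes 51, 59, 67, 75, 83, 91 → 99 (+8 each step).
Letter goes i, h, g, f, e, d → c (letters move back 1 place in the alphabet).
Combining the parts gives 99c.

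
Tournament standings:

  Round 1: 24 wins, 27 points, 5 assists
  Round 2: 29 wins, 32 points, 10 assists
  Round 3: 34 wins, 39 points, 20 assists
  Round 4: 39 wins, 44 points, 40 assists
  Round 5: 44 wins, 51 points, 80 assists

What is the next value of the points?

56

Points goes 27, 32, 39, 44, 51 → 56 (alternating steps +5, +7, +5, +7, …).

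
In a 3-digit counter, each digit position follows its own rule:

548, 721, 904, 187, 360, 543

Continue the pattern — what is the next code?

726

First digit — +2 each step, mod 10: 5, 7, 9, 1, 3, 5 → 7.
Second digit — −2 each step, mod 10: 4, 2, 0, 8, 6, 4 → 2.
Third digit: 8, 1, 4, 7, 0, 3 → 6 (+3 each step, mod 10).
Combining the parts gives 726.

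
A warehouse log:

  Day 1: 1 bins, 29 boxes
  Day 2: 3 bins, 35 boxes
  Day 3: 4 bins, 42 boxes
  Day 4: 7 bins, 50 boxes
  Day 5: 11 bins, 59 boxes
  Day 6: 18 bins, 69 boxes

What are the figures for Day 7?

Bins goes 1, 3, 4, 7, 11, 18 → 29 (each term is the sum of the two before it).
Boxes: 29, 35, 42, 50, 59, 69 → 80 (differences are 6, 7, 8, … (increasing by 1 each time)).
So the next record is 29 bins, 80 boxes.

29 bins, 80 boxes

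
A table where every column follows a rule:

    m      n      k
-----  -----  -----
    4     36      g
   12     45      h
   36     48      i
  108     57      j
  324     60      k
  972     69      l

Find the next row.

2916  72  m

Column m: 4, 12, 36, 108, 324, 972 → 2916 (×3 each step).
Column n: alternating steps +9, +3, +9, +3, …; 36, 45, 48, 57, 60, 69 → 72.
Column k: letters move forward 1 place in the alphabet; g, h, i, j, k, l → m.
Putting it together: 2916  72  m.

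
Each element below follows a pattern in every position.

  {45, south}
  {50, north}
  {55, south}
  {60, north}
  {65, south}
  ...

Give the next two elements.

{70, north}, {75, south}

First component: 45, 50, 55, 60, 65 → 70 → 75 (+5 each step).
Direction — alternates south ↔ north: south, north, south, north, south → north → south.
Putting the parts together: {70, north} and then {75, south}.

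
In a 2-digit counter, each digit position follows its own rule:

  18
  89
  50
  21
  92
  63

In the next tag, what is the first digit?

3

First digit: −3 each step, mod 10; 1, 8, 5, 2, 9, 6 → 3.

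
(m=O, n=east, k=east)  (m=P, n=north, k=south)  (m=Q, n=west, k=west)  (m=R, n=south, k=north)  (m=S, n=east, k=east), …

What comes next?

M: letters move forward 1 place in the alphabet; O, P, Q, R, S → T.
N: repeats east → north → west → south, so east, north, west, south, east → north.
K: repeats east → south → west → north; east, south, west, north, east → south.
Combining the parts gives (m=T, n=north, k=south).

(m=T, n=north, k=south)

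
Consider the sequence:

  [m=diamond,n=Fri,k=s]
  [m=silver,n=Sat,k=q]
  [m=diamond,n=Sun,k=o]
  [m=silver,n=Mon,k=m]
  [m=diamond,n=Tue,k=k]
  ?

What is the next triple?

M: alternates diamond ↔ silver, so diamond, silver, diamond, silver, diamond → silver.
N — runs through the weekdays Mon→Sun: Fri, Sat, Sun, Mon, Tue → Wed.
K goes s, q, o, m, k → i (letters move back 2 places in the alphabet).
So the next triple is [m=silver,n=Wed,k=i].

[m=silver,n=Wed,k=i]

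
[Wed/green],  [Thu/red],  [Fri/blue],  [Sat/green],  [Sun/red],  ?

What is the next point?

Day — runs through the weekdays Mon→Sun: Wed, Thu, Fri, Sat, Sun → Mon.
For the colour, repeats green → red → blue: green, red, blue, green, red → blue.
Putting it together: [Mon/blue].

[Mon/blue]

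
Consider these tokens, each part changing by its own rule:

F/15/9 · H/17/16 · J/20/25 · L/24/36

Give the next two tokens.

N/29/49, P/35/64

Letter — letters move forward 2 places in the alphabet: F, H, J, L → N → P.
Second component goes 15, 17, 20, 24 → 29 → 35 (differences are 2, 3, 4, … (increasing by 1 each time)).
Third component: perfect squares: 3², 4², 5², …; 9, 16, 25, 36 → 49 → 64.
So the next two tokens are N/29/49 and P/35/64.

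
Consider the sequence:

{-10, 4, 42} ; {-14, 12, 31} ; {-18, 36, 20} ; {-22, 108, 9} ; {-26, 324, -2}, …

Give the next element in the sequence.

{-30, 972, -13}

First slot goes -10, -14, -18, -22, -26 → -30 (−4 each step).
For the second slot, ×3 each step: 4, 12, 36, 108, 324 → 972.
Third slot: 42, 31, 20, 9, -2 → -13 (−11 each step).
Putting it together: {-30, 972, -13}.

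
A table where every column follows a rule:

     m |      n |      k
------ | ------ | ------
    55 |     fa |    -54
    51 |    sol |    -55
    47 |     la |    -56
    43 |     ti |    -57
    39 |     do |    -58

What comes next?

35  re  -59

Column m — −4 each step: 55, 51, 47, 43, 39 → 35.
Column n: runs through the solfège scale do→ti; fa, sol, la, ti, do → re.
Column k: −1 each step, so -54, -55, -56, -57, -58 → -59.
Combining the parts gives 35  re  -59.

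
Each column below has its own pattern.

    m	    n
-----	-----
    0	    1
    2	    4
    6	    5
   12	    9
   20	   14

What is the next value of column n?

23

Column n: each term is the sum of the two before it; 1, 4, 5, 9, 14 → 23.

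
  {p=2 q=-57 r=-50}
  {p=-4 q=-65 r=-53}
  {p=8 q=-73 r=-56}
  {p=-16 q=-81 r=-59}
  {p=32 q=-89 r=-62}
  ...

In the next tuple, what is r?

P goes 2, -4, 8, -16, 32 → -64 (×(-2) each step).
Q: −8 each step; -57, -65, -73, -81, -89 → -97.
R — −3 each step: -50, -53, -56, -59, -62 → -65.

-65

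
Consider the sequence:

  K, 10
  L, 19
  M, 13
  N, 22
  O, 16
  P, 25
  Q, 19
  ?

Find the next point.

For the letter, letters move forward 1 place in the alphabet: K, L, M, N, O, P, Q → R.
Second entry: 10, 19, 13, 22, 16, 25, 19 → 28 (alternating steps +9, −6, +9, −6, …).
Combining the parts gives R, 28.

R, 28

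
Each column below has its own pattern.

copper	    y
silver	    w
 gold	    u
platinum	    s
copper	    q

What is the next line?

For the metal, repeats copper → silver → gold → platinum: copper, silver, gold, platinum, copper → silver.
For the letter, letters move back 2 places in the alphabet: y, w, u, s, q → o.
Combining the parts gives silver  o.

silver  o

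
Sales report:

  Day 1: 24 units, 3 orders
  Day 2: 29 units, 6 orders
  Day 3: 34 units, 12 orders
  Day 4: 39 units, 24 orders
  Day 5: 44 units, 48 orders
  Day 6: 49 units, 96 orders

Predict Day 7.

54 units, 192 orders

Units: +5 each step, so 24, 29, 34, 39, 44, 49 → 54.
Orders: ×2 each step; 3, 6, 12, 24, 48, 96 → 192.
Putting it together: 54 units, 192 orders.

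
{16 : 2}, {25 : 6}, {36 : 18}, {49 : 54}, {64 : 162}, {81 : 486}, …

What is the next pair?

First entry: perfect squares: 4², 5², 6², …; 16, 25, 36, 49, 64, 81 → 100.
For the second entry, ×3 each step: 2, 6, 18, 54, 162, 486 → 1458.
So the next pair is {100 : 1458}.

{100 : 1458}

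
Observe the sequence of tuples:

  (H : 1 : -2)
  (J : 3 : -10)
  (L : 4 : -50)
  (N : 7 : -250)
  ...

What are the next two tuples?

Letter: letters move forward 2 places in the alphabet; H, J, L, N → P → R.
Second coordinate — each term is the sum of the two before it: 1, 3, 4, 7 → 11 → 18.
Third coordinate: ×5 each step, so -2, -10, -50, -250 → -1250 → -6250.
Putting the parts together: (P : 11 : -1250) and then (R : 18 : -6250).

(P : 11 : -1250), (R : 18 : -6250)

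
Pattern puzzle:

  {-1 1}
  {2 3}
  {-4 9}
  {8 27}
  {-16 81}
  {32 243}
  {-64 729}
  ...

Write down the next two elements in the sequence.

{128 2187}, {-256 6561}

First value: ×(-2) each step, so -1, 2, -4, 8, -16, 32, -64 → 128 → -256.
Second value: 1, 3, 9, 27, 81, 243, 729 → 2187 → 6561 (×3 each step).
Putting the parts together: {128 2187} and then {-256 6561}.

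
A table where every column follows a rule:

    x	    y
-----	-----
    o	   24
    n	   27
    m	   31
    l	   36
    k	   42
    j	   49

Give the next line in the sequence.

For the column x, letters move back 1 place in the alphabet: o, n, m, l, k, j → i.
Column y goes 24, 27, 31, 36, 42, 49 → 57 (differences are 3, 4, 5, … (increasing by 1 each time)).
Combining the parts gives i  57.

i  57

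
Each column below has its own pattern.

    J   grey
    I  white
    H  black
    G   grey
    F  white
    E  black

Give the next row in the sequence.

Letter: J, I, H, G, F, E → D (letters move back 1 place in the alphabet).
Shade: repeats grey → white → black, so grey, white, black, grey, white, black → grey.
So the next row is D  grey.

D  grey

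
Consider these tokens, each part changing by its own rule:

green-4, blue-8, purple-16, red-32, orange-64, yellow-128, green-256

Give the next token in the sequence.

Colour: repeats green → blue → purple → red → orange → yellow; green, blue, purple, red, orange, yellow, green → blue.
Second component: ×2 each step; 4, 8, 16, 32, 64, 128, 256 → 512.
Combining the parts gives blue-512.

blue-512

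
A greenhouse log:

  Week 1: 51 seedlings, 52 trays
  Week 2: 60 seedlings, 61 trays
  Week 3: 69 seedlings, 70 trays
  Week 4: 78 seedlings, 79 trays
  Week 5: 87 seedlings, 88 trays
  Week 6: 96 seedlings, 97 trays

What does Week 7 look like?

For the seedlings, +9 each step: 51, 60, 69, 78, 87, 96 → 105.
Trays: always 1 more than the seedlings, so 52, 61, 70, 79, 88, 97 → 106.
Putting it together: 105 seedlings, 106 trays.

105 seedlings, 106 trays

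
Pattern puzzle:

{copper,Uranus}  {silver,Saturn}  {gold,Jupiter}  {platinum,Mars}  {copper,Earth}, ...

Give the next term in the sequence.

Metal goes copper, silver, gold, platinum, copper → silver (repeats copper → silver → gold → platinum).
Planet — runs backward through the planets Mercury→Neptune: Uranus, Saturn, Jupiter, Mars, Earth → Venus.
Combining the parts gives {silver,Venus}.

{silver,Venus}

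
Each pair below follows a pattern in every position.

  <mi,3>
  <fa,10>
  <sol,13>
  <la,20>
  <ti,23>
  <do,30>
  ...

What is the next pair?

Note goes mi, fa, sol, la, ti, do → re (runs through the solfège scale do→ti).
Second coordinate: alternating steps +7, +3, +7, +3, …, so 3, 10, 13, 20, 23, 30 → 33.
Combining the parts gives <re,33>.

<re,33>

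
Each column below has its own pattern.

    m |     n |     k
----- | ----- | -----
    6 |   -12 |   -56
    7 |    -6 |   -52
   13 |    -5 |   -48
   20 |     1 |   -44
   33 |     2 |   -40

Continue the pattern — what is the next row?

Column m — each term is the sum of the two before it: 6, 7, 13, 20, 33 → 53.
Column n goes -12, -6, -5, 1, 2 → 8 (alternating steps +6, +1, +6, +1, …).
Column k: +4 each step, so -56, -52, -48, -44, -40 → -36.
Combining the parts gives 53  8  -36.

53  8  -36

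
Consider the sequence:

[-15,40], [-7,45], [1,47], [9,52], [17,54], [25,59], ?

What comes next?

[33,61]

First coordinate: -15, -7, 1, 9, 17, 25 → 33 (+8 each step).
Second coordinate — alternating steps +5, +2, +5, +2, …: 40, 45, 47, 52, 54, 59 → 61.
Putting it together: [33,61].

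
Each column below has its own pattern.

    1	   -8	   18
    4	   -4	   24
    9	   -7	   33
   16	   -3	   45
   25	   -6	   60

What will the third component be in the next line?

Third component: 18, 24, 33, 45, 60 → 78 (differences are 6, 9, 12, … (increasing by 3 each time)).

78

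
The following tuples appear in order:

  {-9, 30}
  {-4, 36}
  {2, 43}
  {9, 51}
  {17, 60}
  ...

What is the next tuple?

First slot: differences are 5, 6, 7, … (increasing by 1 each time); -9, -4, 2, 9, 17 → 26.
Second slot: differences are 6, 7, 8, … (increasing by 1 each time), so 30, 36, 43, 51, 60 → 70.
Combining the parts gives {26, 70}.

{26, 70}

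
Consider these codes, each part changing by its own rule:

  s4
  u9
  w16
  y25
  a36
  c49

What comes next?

e64

For the letter, letters move forward 2 places in the alphabet, wrapping Z→A: s, u, w, y, a, c → e.
Second component: perfect squares: 2², 3², 4², …, so 4, 9, 16, 25, 36, 49 → 64.
Combining the parts gives e64.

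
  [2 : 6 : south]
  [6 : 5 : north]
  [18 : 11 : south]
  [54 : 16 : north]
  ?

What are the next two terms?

First component goes 2, 6, 18, 54 → 162 → 486 (×3 each step).
Second component: each term is the sum of the two before it; 6, 5, 11, 16 → 27 → 43.
Direction: south, north, south, north → south → north (alternates south ↔ north).
Putting the parts together: [162 : 27 : south] and then [486 : 43 : north].

[162 : 27 : south], [486 : 43 : north]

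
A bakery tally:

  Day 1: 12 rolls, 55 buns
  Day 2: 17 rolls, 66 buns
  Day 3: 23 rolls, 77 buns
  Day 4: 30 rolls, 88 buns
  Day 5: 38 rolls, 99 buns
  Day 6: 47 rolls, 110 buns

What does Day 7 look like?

57 rolls, 121 buns

Rolls: 12, 17, 23, 30, 38, 47 → 57 (differences are 5, 6, 7, … (increasing by 1 each time)).
Buns: +11 each step; 55, 66, 77, 88, 99, 110 → 121.
Combining the parts gives 57 rolls, 121 buns.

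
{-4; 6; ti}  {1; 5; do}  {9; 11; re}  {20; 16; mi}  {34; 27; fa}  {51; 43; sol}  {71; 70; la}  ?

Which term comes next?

First part: differences are 5, 8, 11, … (increasing by 3 each time); -4, 1, 9, 20, 34, 51, 71 → 94.
Second part: each term is the sum of the two before it; 6, 5, 11, 16, 27, 43, 70 → 113.
Note: runs through the solfège scale do→ti, so ti, do, re, mi, fa, sol, la → ti.
So the next term is {94; 113; ti}.

{94; 113; ti}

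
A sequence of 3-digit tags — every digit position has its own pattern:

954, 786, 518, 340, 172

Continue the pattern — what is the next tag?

904

First digit: −2 each step, mod 10; 9, 7, 5, 3, 1 → 9.
Second digit: 5, 8, 1, 4, 7 → 0 (+3 each step, mod 10).
Third digit: 4, 6, 8, 0, 2 → 4 (+2 each step, mod 10).
Combining the parts gives 904.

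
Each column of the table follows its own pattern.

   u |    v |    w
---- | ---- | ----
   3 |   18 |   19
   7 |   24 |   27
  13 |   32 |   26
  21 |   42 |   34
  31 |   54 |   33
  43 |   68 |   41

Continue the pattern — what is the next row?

Column u: 3, 7, 13, 21, 31, 43 → 57 (differences are 4, 6, 8, … (increasing by 2 each time)).
Column v: differences are 6, 8, 10, … (increasing by 2 each time), so 18, 24, 32, 42, 54, 68 → 84.
For the column w, alternating steps +8, −1, +8, −1, …: 19, 27, 26, 34, 33, 41 → 40.
Combining the parts gives 57  84  40.

57  84  40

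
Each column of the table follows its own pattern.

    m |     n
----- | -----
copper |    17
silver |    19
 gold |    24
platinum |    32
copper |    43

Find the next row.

silver  57

For the column m, repeats copper → silver → gold → platinum: copper, silver, gold, platinum, copper → silver.
Column n: differences are 2, 5, 8, … (increasing by 3 each time), so 17, 19, 24, 32, 43 → 57.
Putting it together: silver  57.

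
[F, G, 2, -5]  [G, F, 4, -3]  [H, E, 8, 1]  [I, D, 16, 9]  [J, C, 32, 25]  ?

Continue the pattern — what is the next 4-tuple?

First letter goes F, G, H, I, J → K (letters move forward 1 place in the alphabet).
Second letter — letters move back 1 place in the alphabet: G, F, E, D, C → B.
Third entry: 2, 4, 8, 16, 32 → 64 (×2 each step).
For the fourth entry, always 7 less than the third entry: -5, -3, 1, 9, 25 → 57.
Putting it together: [K, B, 64, 57].

[K, B, 64, 57]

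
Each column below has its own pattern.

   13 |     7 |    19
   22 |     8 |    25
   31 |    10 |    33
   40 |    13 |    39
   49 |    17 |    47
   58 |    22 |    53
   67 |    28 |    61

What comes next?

76  35  67

First component: +9 each step; 13, 22, 31, 40, 49, 58, 67 → 76.
Second component: 7, 8, 10, 13, 17, 22, 28 → 35 (differences are 1, 2, 3, … (increasing by 1 each time)).
For the third component, alternating steps +6, +8, +6, +8, …: 19, 25, 33, 39, 47, 53, 61 → 67.
Combining the parts gives 76  35  67.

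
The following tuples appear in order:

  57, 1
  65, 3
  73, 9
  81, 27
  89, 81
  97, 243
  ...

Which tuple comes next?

105, 729

First coordinate goes 57, 65, 73, 81, 89, 97 → 105 (+8 each step).
Second coordinate — ×3 each step: 1, 3, 9, 27, 81, 243 → 729.
Putting it together: 105, 729.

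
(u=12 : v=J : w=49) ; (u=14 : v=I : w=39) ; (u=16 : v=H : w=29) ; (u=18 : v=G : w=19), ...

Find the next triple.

For the u, +2 each step: 12, 14, 16, 18 → 20.
V: letters move back 1 place in the alphabet; J, I, H, G → F.
W goes 49, 39, 29, 19 → 9 (−10 each step).
Combining the parts gives (u=20 : v=F : w=9).

(u=20 : v=F : w=9)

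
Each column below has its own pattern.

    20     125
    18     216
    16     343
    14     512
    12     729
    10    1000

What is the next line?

First component: −2 each step, so 20, 18, 16, 14, 12, 10 → 8.
Second component: perfect cubes: 5³, 6³, 7³, …, so 125, 216, 343, 512, 729, 1000 → 1331.
Combining the parts gives 8  1331.

8  1331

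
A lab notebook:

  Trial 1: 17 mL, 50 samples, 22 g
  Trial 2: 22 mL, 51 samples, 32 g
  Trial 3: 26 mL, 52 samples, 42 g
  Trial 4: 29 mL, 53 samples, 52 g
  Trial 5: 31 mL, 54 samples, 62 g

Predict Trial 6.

32 mL, 55 samples, 72 g

ML — differences are 5, 4, 3, … (decreasing by 1 each time): 17, 22, 26, 29, 31 → 32.
Samples: +1 each step, so 50, 51, 52, 53, 54 → 55.
G: +10 each step; 22, 32, 42, 52, 62 → 72.
Putting it together: 32 mL, 55 samples, 72 g.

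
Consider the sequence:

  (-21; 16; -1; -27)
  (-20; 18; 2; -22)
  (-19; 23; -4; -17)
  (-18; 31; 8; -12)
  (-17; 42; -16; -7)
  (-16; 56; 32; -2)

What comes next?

For the first value, +1 each step: -21, -20, -19, -18, -17, -16 → -15.
Second value: 16, 18, 23, 31, 42, 56 → 73 (differences are 2, 5, 8, … (increasing by 3 each time)).
Third value: ×(-2) each step; -1, 2, -4, 8, -16, 32 → -64.
Fourth value — +5 each step: -27, -22, -17, -12, -7, -2 → 3.
Putting it together: (-15; 73; -64; 3).

(-15; 73; -64; 3)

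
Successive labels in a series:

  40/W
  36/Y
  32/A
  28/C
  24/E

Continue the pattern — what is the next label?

First component: −4 each step; 40, 36, 32, 28, 24 → 20.
Letter — letters move forward 2 places in the alphabet, wrapping Z→A: W, Y, A, C, E → G.
Putting it together: 20/G.

20/G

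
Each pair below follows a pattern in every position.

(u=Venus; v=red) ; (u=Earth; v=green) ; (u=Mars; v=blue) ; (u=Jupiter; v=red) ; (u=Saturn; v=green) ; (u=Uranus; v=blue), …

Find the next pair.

U — runs through the planets Mercury→Neptune: Venus, Earth, Mars, Jupiter, Saturn, Uranus → Neptune.
V: red, green, blue, red, green, blue → red (repeats red → green → blue).
Combining the parts gives (u=Neptune; v=red).

(u=Neptune; v=red)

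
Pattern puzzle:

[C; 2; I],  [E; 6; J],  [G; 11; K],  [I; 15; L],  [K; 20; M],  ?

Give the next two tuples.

[M; 24; N], [O; 29; O]

First letter: letters move forward 2 places in the alphabet, so C, E, G, I, K → M → O.
For the second entry, alternating steps +4, +5, +4, +5, …: 2, 6, 11, 15, 20 → 24 → 29.
Second letter goes I, J, K, L, M → N → O (letters move forward 1 place in the alphabet).
Putting the parts together: [M; 24; N] and then [O; 29; O].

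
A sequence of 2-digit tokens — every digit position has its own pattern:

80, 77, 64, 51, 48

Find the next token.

35

First digit goes 8, 7, 6, 5, 4 → 3 (−1 each step, mod 10).
Second digit: −3 each step, mod 10, so 0, 7, 4, 1, 8 → 5.
Putting it together: 35.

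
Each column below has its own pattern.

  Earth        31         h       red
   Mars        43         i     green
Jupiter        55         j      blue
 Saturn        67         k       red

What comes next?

Uranus  79  l  green

Planet: runs through the planets Mercury→Neptune; Earth, Mars, Jupiter, Saturn → Uranus.
Second component goes 31, 43, 55, 67 → 79 (+12 each step).
Letter: letters move forward 1 place in the alphabet; h, i, j, k → l.
Colour goes red, green, blue, red → green (repeats red → green → blue).
So the next line is Uranus  79  l  green.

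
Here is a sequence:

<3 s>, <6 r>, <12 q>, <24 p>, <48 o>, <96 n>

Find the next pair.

First value goes 3, 6, 12, 24, 48, 96 → 192 (×2 each step).
Letter — letters move back 1 place in the alphabet: s, r, q, p, o, n → m.
So the next pair is <192 m>.

<192 m>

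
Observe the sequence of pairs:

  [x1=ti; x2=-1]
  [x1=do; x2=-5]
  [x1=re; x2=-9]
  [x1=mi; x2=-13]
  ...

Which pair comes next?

[x1=fa; x2=-17]

X1 — runs through the solfège scale do→ti: ti, do, re, mi → fa.
X2 goes -1, -5, -9, -13 → -17 (−4 each step).
So the next pair is [x1=fa; x2=-17].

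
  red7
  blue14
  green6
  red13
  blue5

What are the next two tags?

Colour goes red, blue, green, red, blue → green → red (repeats red → blue → green).
Second component goes 7, 14, 6, 13, 5 → 12 → 4 (alternating steps +7, −8, +7, −8, …).
Putting the parts together: green12 and then red4.

green12, red4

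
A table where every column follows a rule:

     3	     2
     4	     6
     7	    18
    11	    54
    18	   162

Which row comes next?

29  486

First component: each term is the sum of the two before it; 3, 4, 7, 11, 18 → 29.
Second component: 2, 6, 18, 54, 162 → 486 (×3 each step).
So the next row is 29  486.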